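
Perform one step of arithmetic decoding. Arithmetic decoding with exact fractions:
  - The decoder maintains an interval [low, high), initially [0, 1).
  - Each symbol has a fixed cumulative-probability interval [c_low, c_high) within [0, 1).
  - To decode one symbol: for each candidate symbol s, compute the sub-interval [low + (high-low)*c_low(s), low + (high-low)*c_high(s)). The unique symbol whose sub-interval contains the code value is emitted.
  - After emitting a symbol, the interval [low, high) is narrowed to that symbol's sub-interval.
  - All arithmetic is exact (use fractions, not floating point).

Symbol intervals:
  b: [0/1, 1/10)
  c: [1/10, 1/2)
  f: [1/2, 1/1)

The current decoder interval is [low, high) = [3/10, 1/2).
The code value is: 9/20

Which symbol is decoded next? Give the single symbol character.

Interval width = high − low = 1/2 − 3/10 = 1/5
Scaled code = (code − low) / width = (9/20 − 3/10) / 1/5 = 3/4
  b: [0/1, 1/10) 
  c: [1/10, 1/2) 
  f: [1/2, 1/1) ← scaled code falls here ✓

Answer: f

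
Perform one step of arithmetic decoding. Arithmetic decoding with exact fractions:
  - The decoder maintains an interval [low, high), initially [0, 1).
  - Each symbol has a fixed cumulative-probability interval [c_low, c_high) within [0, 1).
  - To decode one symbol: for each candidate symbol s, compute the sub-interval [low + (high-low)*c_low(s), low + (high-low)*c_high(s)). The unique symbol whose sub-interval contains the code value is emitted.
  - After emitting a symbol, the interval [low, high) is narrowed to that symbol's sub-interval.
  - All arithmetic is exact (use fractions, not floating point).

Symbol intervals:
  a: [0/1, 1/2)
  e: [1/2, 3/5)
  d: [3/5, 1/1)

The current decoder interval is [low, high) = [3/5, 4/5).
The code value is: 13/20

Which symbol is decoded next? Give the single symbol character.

Interval width = high − low = 4/5 − 3/5 = 1/5
Scaled code = (code − low) / width = (13/20 − 3/5) / 1/5 = 1/4
  a: [0/1, 1/2) ← scaled code falls here ✓
  e: [1/2, 3/5) 
  d: [3/5, 1/1) 

Answer: a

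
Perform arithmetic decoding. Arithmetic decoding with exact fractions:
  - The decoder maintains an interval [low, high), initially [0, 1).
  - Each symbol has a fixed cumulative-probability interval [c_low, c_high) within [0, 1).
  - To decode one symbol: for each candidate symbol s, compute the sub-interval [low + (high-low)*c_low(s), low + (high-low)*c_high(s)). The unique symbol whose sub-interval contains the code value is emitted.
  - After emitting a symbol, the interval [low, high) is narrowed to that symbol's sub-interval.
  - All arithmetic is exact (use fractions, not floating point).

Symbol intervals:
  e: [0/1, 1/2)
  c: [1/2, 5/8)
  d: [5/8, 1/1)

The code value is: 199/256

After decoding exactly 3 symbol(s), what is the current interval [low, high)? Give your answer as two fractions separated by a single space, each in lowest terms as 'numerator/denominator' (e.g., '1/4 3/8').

Step 1: interval [0/1, 1/1), width = 1/1 - 0/1 = 1/1
  'e': [0/1 + 1/1*0/1, 0/1 + 1/1*1/2) = [0/1, 1/2)
  'c': [0/1 + 1/1*1/2, 0/1 + 1/1*5/8) = [1/2, 5/8)
  'd': [0/1 + 1/1*5/8, 0/1 + 1/1*1/1) = [5/8, 1/1) <- contains code 199/256
  emit 'd', narrow to [5/8, 1/1)
Step 2: interval [5/8, 1/1), width = 1/1 - 5/8 = 3/8
  'e': [5/8 + 3/8*0/1, 5/8 + 3/8*1/2) = [5/8, 13/16) <- contains code 199/256
  'c': [5/8 + 3/8*1/2, 5/8 + 3/8*5/8) = [13/16, 55/64)
  'd': [5/8 + 3/8*5/8, 5/8 + 3/8*1/1) = [55/64, 1/1)
  emit 'e', narrow to [5/8, 13/16)
Step 3: interval [5/8, 13/16), width = 13/16 - 5/8 = 3/16
  'e': [5/8 + 3/16*0/1, 5/8 + 3/16*1/2) = [5/8, 23/32)
  'c': [5/8 + 3/16*1/2, 5/8 + 3/16*5/8) = [23/32, 95/128)
  'd': [5/8 + 3/16*5/8, 5/8 + 3/16*1/1) = [95/128, 13/16) <- contains code 199/256
  emit 'd', narrow to [95/128, 13/16)

Answer: 95/128 13/16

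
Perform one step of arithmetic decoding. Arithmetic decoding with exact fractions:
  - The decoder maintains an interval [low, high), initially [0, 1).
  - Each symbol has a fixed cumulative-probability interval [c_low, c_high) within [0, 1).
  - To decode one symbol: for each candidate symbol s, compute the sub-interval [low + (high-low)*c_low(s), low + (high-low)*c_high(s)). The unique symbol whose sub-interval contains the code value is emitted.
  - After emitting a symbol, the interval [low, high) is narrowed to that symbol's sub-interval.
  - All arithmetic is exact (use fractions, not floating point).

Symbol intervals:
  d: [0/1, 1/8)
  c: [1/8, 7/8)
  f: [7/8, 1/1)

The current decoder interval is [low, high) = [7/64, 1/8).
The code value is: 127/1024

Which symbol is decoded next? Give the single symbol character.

Answer: f

Derivation:
Interval width = high − low = 1/8 − 7/64 = 1/64
Scaled code = (code − low) / width = (127/1024 − 7/64) / 1/64 = 15/16
  d: [0/1, 1/8) 
  c: [1/8, 7/8) 
  f: [7/8, 1/1) ← scaled code falls here ✓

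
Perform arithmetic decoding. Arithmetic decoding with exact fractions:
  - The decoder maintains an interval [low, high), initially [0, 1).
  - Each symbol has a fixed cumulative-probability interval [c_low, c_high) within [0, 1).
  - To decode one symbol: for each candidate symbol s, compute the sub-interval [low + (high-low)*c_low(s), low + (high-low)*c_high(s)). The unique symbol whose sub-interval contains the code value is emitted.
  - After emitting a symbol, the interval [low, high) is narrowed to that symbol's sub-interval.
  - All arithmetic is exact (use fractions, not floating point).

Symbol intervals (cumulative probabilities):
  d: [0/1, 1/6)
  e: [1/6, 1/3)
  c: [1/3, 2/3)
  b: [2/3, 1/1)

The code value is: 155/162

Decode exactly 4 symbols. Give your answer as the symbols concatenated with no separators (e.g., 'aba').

Step 1: interval [0/1, 1/1), width = 1/1 - 0/1 = 1/1
  'd': [0/1 + 1/1*0/1, 0/1 + 1/1*1/6) = [0/1, 1/6)
  'e': [0/1 + 1/1*1/6, 0/1 + 1/1*1/3) = [1/6, 1/3)
  'c': [0/1 + 1/1*1/3, 0/1 + 1/1*2/3) = [1/3, 2/3)
  'b': [0/1 + 1/1*2/3, 0/1 + 1/1*1/1) = [2/3, 1/1) <- contains code 155/162
  emit 'b', narrow to [2/3, 1/1)
Step 2: interval [2/3, 1/1), width = 1/1 - 2/3 = 1/3
  'd': [2/3 + 1/3*0/1, 2/3 + 1/3*1/6) = [2/3, 13/18)
  'e': [2/3 + 1/3*1/6, 2/3 + 1/3*1/3) = [13/18, 7/9)
  'c': [2/3 + 1/3*1/3, 2/3 + 1/3*2/3) = [7/9, 8/9)
  'b': [2/3 + 1/3*2/3, 2/3 + 1/3*1/1) = [8/9, 1/1) <- contains code 155/162
  emit 'b', narrow to [8/9, 1/1)
Step 3: interval [8/9, 1/1), width = 1/1 - 8/9 = 1/9
  'd': [8/9 + 1/9*0/1, 8/9 + 1/9*1/6) = [8/9, 49/54)
  'e': [8/9 + 1/9*1/6, 8/9 + 1/9*1/3) = [49/54, 25/27)
  'c': [8/9 + 1/9*1/3, 8/9 + 1/9*2/3) = [25/27, 26/27) <- contains code 155/162
  'b': [8/9 + 1/9*2/3, 8/9 + 1/9*1/1) = [26/27, 1/1)
  emit 'c', narrow to [25/27, 26/27)
Step 4: interval [25/27, 26/27), width = 26/27 - 25/27 = 1/27
  'd': [25/27 + 1/27*0/1, 25/27 + 1/27*1/6) = [25/27, 151/162)
  'e': [25/27 + 1/27*1/6, 25/27 + 1/27*1/3) = [151/162, 76/81)
  'c': [25/27 + 1/27*1/3, 25/27 + 1/27*2/3) = [76/81, 77/81)
  'b': [25/27 + 1/27*2/3, 25/27 + 1/27*1/1) = [77/81, 26/27) <- contains code 155/162
  emit 'b', narrow to [77/81, 26/27)

Answer: bbcb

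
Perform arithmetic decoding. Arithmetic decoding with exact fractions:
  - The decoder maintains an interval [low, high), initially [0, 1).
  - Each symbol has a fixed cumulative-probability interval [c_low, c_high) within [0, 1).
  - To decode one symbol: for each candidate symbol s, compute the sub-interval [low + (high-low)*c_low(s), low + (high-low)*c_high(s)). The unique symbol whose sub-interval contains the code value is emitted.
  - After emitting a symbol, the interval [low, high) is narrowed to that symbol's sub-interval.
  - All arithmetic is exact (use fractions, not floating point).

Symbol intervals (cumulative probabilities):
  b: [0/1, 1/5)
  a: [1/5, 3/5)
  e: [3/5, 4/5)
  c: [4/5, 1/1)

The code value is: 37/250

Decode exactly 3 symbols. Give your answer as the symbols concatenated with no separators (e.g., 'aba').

Answer: bee

Derivation:
Step 1: interval [0/1, 1/1), width = 1/1 - 0/1 = 1/1
  'b': [0/1 + 1/1*0/1, 0/1 + 1/1*1/5) = [0/1, 1/5) <- contains code 37/250
  'a': [0/1 + 1/1*1/5, 0/1 + 1/1*3/5) = [1/5, 3/5)
  'e': [0/1 + 1/1*3/5, 0/1 + 1/1*4/5) = [3/5, 4/5)
  'c': [0/1 + 1/1*4/5, 0/1 + 1/1*1/1) = [4/5, 1/1)
  emit 'b', narrow to [0/1, 1/5)
Step 2: interval [0/1, 1/5), width = 1/5 - 0/1 = 1/5
  'b': [0/1 + 1/5*0/1, 0/1 + 1/5*1/5) = [0/1, 1/25)
  'a': [0/1 + 1/5*1/5, 0/1 + 1/5*3/5) = [1/25, 3/25)
  'e': [0/1 + 1/5*3/5, 0/1 + 1/5*4/5) = [3/25, 4/25) <- contains code 37/250
  'c': [0/1 + 1/5*4/5, 0/1 + 1/5*1/1) = [4/25, 1/5)
  emit 'e', narrow to [3/25, 4/25)
Step 3: interval [3/25, 4/25), width = 4/25 - 3/25 = 1/25
  'b': [3/25 + 1/25*0/1, 3/25 + 1/25*1/5) = [3/25, 16/125)
  'a': [3/25 + 1/25*1/5, 3/25 + 1/25*3/5) = [16/125, 18/125)
  'e': [3/25 + 1/25*3/5, 3/25 + 1/25*4/5) = [18/125, 19/125) <- contains code 37/250
  'c': [3/25 + 1/25*4/5, 3/25 + 1/25*1/1) = [19/125, 4/25)
  emit 'e', narrow to [18/125, 19/125)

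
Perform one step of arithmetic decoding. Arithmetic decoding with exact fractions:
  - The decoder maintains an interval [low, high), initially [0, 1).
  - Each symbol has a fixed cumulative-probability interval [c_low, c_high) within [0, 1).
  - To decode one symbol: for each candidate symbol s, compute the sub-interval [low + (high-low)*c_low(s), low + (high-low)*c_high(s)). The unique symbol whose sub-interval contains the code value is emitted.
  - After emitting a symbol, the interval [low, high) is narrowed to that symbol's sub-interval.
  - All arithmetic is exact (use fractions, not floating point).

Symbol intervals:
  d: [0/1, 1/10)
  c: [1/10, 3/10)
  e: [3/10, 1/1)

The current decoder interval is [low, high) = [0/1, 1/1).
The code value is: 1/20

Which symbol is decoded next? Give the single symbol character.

Interval width = high − low = 1/1 − 0/1 = 1/1
Scaled code = (code − low) / width = (1/20 − 0/1) / 1/1 = 1/20
  d: [0/1, 1/10) ← scaled code falls here ✓
  c: [1/10, 3/10) 
  e: [3/10, 1/1) 

Answer: d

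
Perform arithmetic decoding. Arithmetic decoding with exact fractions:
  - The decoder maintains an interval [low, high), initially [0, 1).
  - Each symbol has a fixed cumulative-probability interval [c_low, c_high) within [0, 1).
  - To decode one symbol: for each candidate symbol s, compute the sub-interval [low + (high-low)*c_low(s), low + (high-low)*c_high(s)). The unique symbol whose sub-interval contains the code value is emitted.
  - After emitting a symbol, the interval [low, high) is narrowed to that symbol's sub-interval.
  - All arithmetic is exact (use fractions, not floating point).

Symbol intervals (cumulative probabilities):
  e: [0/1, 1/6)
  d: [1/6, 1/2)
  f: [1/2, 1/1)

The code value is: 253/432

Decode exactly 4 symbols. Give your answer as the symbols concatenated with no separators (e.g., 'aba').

Answer: fdee

Derivation:
Step 1: interval [0/1, 1/1), width = 1/1 - 0/1 = 1/1
  'e': [0/1 + 1/1*0/1, 0/1 + 1/1*1/6) = [0/1, 1/6)
  'd': [0/1 + 1/1*1/6, 0/1 + 1/1*1/2) = [1/6, 1/2)
  'f': [0/1 + 1/1*1/2, 0/1 + 1/1*1/1) = [1/2, 1/1) <- contains code 253/432
  emit 'f', narrow to [1/2, 1/1)
Step 2: interval [1/2, 1/1), width = 1/1 - 1/2 = 1/2
  'e': [1/2 + 1/2*0/1, 1/2 + 1/2*1/6) = [1/2, 7/12)
  'd': [1/2 + 1/2*1/6, 1/2 + 1/2*1/2) = [7/12, 3/4) <- contains code 253/432
  'f': [1/2 + 1/2*1/2, 1/2 + 1/2*1/1) = [3/4, 1/1)
  emit 'd', narrow to [7/12, 3/4)
Step 3: interval [7/12, 3/4), width = 3/4 - 7/12 = 1/6
  'e': [7/12 + 1/6*0/1, 7/12 + 1/6*1/6) = [7/12, 11/18) <- contains code 253/432
  'd': [7/12 + 1/6*1/6, 7/12 + 1/6*1/2) = [11/18, 2/3)
  'f': [7/12 + 1/6*1/2, 7/12 + 1/6*1/1) = [2/3, 3/4)
  emit 'e', narrow to [7/12, 11/18)
Step 4: interval [7/12, 11/18), width = 11/18 - 7/12 = 1/36
  'e': [7/12 + 1/36*0/1, 7/12 + 1/36*1/6) = [7/12, 127/216) <- contains code 253/432
  'd': [7/12 + 1/36*1/6, 7/12 + 1/36*1/2) = [127/216, 43/72)
  'f': [7/12 + 1/36*1/2, 7/12 + 1/36*1/1) = [43/72, 11/18)
  emit 'e', narrow to [7/12, 127/216)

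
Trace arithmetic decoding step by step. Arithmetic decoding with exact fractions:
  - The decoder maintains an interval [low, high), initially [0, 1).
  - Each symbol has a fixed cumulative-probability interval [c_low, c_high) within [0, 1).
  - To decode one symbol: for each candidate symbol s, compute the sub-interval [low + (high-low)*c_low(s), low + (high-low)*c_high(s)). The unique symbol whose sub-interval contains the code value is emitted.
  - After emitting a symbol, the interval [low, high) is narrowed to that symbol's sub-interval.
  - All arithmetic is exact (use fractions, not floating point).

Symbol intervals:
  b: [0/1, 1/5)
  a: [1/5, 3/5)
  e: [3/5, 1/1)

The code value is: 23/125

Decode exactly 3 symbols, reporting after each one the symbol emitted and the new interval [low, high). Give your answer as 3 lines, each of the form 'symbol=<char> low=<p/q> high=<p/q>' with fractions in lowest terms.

Answer: symbol=b low=0/1 high=1/5
symbol=e low=3/25 high=1/5
symbol=e low=21/125 high=1/5

Derivation:
Step 1: interval [0/1, 1/1), width = 1/1 - 0/1 = 1/1
  'b': [0/1 + 1/1*0/1, 0/1 + 1/1*1/5) = [0/1, 1/5) <- contains code 23/125
  'a': [0/1 + 1/1*1/5, 0/1 + 1/1*3/5) = [1/5, 3/5)
  'e': [0/1 + 1/1*3/5, 0/1 + 1/1*1/1) = [3/5, 1/1)
  emit 'b', narrow to [0/1, 1/5)
Step 2: interval [0/1, 1/5), width = 1/5 - 0/1 = 1/5
  'b': [0/1 + 1/5*0/1, 0/1 + 1/5*1/5) = [0/1, 1/25)
  'a': [0/1 + 1/5*1/5, 0/1 + 1/5*3/5) = [1/25, 3/25)
  'e': [0/1 + 1/5*3/5, 0/1 + 1/5*1/1) = [3/25, 1/5) <- contains code 23/125
  emit 'e', narrow to [3/25, 1/5)
Step 3: interval [3/25, 1/5), width = 1/5 - 3/25 = 2/25
  'b': [3/25 + 2/25*0/1, 3/25 + 2/25*1/5) = [3/25, 17/125)
  'a': [3/25 + 2/25*1/5, 3/25 + 2/25*3/5) = [17/125, 21/125)
  'e': [3/25 + 2/25*3/5, 3/25 + 2/25*1/1) = [21/125, 1/5) <- contains code 23/125
  emit 'e', narrow to [21/125, 1/5)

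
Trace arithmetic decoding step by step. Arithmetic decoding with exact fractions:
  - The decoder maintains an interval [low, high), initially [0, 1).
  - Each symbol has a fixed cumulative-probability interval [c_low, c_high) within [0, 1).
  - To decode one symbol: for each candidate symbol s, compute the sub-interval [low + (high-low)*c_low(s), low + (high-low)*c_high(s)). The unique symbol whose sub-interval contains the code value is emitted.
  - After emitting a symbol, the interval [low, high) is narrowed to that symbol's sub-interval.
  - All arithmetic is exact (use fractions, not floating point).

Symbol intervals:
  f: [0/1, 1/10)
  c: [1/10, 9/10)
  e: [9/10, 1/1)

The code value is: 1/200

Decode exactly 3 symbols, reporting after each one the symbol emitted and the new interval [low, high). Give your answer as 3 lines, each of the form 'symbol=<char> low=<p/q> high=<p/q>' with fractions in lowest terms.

Step 1: interval [0/1, 1/1), width = 1/1 - 0/1 = 1/1
  'f': [0/1 + 1/1*0/1, 0/1 + 1/1*1/10) = [0/1, 1/10) <- contains code 1/200
  'c': [0/1 + 1/1*1/10, 0/1 + 1/1*9/10) = [1/10, 9/10)
  'e': [0/1 + 1/1*9/10, 0/1 + 1/1*1/1) = [9/10, 1/1)
  emit 'f', narrow to [0/1, 1/10)
Step 2: interval [0/1, 1/10), width = 1/10 - 0/1 = 1/10
  'f': [0/1 + 1/10*0/1, 0/1 + 1/10*1/10) = [0/1, 1/100) <- contains code 1/200
  'c': [0/1 + 1/10*1/10, 0/1 + 1/10*9/10) = [1/100, 9/100)
  'e': [0/1 + 1/10*9/10, 0/1 + 1/10*1/1) = [9/100, 1/10)
  emit 'f', narrow to [0/1, 1/100)
Step 3: interval [0/1, 1/100), width = 1/100 - 0/1 = 1/100
  'f': [0/1 + 1/100*0/1, 0/1 + 1/100*1/10) = [0/1, 1/1000)
  'c': [0/1 + 1/100*1/10, 0/1 + 1/100*9/10) = [1/1000, 9/1000) <- contains code 1/200
  'e': [0/1 + 1/100*9/10, 0/1 + 1/100*1/1) = [9/1000, 1/100)
  emit 'c', narrow to [1/1000, 9/1000)

Answer: symbol=f low=0/1 high=1/10
symbol=f low=0/1 high=1/100
symbol=c low=1/1000 high=9/1000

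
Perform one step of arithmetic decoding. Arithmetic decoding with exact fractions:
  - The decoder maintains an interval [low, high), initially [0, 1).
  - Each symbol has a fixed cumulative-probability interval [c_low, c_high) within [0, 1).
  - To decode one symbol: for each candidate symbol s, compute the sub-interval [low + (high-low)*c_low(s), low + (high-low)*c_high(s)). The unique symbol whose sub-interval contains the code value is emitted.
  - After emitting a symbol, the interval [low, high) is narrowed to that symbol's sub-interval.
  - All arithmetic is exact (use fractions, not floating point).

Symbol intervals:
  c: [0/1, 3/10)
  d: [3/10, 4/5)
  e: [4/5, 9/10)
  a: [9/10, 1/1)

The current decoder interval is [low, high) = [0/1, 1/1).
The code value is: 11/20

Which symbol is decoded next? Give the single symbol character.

Answer: d

Derivation:
Interval width = high − low = 1/1 − 0/1 = 1/1
Scaled code = (code − low) / width = (11/20 − 0/1) / 1/1 = 11/20
  c: [0/1, 3/10) 
  d: [3/10, 4/5) ← scaled code falls here ✓
  e: [4/5, 9/10) 
  a: [9/10, 1/1) 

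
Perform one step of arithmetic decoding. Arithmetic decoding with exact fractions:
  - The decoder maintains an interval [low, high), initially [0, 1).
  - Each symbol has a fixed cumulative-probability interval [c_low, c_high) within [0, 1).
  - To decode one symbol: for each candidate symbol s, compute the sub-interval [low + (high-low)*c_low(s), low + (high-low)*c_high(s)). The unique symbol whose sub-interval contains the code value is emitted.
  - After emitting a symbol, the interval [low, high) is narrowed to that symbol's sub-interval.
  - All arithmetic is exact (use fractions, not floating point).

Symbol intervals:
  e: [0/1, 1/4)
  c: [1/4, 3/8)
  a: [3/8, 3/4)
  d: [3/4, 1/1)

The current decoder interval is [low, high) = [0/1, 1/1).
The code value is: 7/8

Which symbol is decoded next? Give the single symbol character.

Answer: d

Derivation:
Interval width = high − low = 1/1 − 0/1 = 1/1
Scaled code = (code − low) / width = (7/8 − 0/1) / 1/1 = 7/8
  e: [0/1, 1/4) 
  c: [1/4, 3/8) 
  a: [3/8, 3/4) 
  d: [3/4, 1/1) ← scaled code falls here ✓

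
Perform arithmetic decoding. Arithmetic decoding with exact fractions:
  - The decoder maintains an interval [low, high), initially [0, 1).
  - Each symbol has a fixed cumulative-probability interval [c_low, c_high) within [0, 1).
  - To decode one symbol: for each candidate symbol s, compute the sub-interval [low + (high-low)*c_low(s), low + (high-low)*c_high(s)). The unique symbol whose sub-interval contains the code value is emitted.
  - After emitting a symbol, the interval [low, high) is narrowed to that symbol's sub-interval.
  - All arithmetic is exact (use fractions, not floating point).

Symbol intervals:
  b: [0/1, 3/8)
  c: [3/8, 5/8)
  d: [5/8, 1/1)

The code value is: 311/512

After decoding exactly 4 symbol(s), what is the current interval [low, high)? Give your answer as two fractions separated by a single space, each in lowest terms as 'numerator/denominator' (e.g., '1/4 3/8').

Answer: 1235/2048 1253/2048

Derivation:
Step 1: interval [0/1, 1/1), width = 1/1 - 0/1 = 1/1
  'b': [0/1 + 1/1*0/1, 0/1 + 1/1*3/8) = [0/1, 3/8)
  'c': [0/1 + 1/1*3/8, 0/1 + 1/1*5/8) = [3/8, 5/8) <- contains code 311/512
  'd': [0/1 + 1/1*5/8, 0/1 + 1/1*1/1) = [5/8, 1/1)
  emit 'c', narrow to [3/8, 5/8)
Step 2: interval [3/8, 5/8), width = 5/8 - 3/8 = 1/4
  'b': [3/8 + 1/4*0/1, 3/8 + 1/4*3/8) = [3/8, 15/32)
  'c': [3/8 + 1/4*3/8, 3/8 + 1/4*5/8) = [15/32, 17/32)
  'd': [3/8 + 1/4*5/8, 3/8 + 1/4*1/1) = [17/32, 5/8) <- contains code 311/512
  emit 'd', narrow to [17/32, 5/8)
Step 3: interval [17/32, 5/8), width = 5/8 - 17/32 = 3/32
  'b': [17/32 + 3/32*0/1, 17/32 + 3/32*3/8) = [17/32, 145/256)
  'c': [17/32 + 3/32*3/8, 17/32 + 3/32*5/8) = [145/256, 151/256)
  'd': [17/32 + 3/32*5/8, 17/32 + 3/32*1/1) = [151/256, 5/8) <- contains code 311/512
  emit 'd', narrow to [151/256, 5/8)
Step 4: interval [151/256, 5/8), width = 5/8 - 151/256 = 9/256
  'b': [151/256 + 9/256*0/1, 151/256 + 9/256*3/8) = [151/256, 1235/2048)
  'c': [151/256 + 9/256*3/8, 151/256 + 9/256*5/8) = [1235/2048, 1253/2048) <- contains code 311/512
  'd': [151/256 + 9/256*5/8, 151/256 + 9/256*1/1) = [1253/2048, 5/8)
  emit 'c', narrow to [1235/2048, 1253/2048)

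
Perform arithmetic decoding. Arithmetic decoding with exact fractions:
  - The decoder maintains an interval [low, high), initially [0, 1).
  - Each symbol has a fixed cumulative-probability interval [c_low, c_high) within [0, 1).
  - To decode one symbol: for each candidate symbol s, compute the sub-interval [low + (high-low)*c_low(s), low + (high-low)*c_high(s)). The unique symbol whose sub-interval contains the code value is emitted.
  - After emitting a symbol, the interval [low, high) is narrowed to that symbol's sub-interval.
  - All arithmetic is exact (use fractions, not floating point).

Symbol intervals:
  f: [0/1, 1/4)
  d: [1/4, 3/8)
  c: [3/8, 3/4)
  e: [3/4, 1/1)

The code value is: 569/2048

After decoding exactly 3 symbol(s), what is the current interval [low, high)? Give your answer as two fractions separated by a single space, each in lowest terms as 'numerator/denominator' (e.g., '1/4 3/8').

Answer: 35/128 9/32

Derivation:
Step 1: interval [0/1, 1/1), width = 1/1 - 0/1 = 1/1
  'f': [0/1 + 1/1*0/1, 0/1 + 1/1*1/4) = [0/1, 1/4)
  'd': [0/1 + 1/1*1/4, 0/1 + 1/1*3/8) = [1/4, 3/8) <- contains code 569/2048
  'c': [0/1 + 1/1*3/8, 0/1 + 1/1*3/4) = [3/8, 3/4)
  'e': [0/1 + 1/1*3/4, 0/1 + 1/1*1/1) = [3/4, 1/1)
  emit 'd', narrow to [1/4, 3/8)
Step 2: interval [1/4, 3/8), width = 3/8 - 1/4 = 1/8
  'f': [1/4 + 1/8*0/1, 1/4 + 1/8*1/4) = [1/4, 9/32) <- contains code 569/2048
  'd': [1/4 + 1/8*1/4, 1/4 + 1/8*3/8) = [9/32, 19/64)
  'c': [1/4 + 1/8*3/8, 1/4 + 1/8*3/4) = [19/64, 11/32)
  'e': [1/4 + 1/8*3/4, 1/4 + 1/8*1/1) = [11/32, 3/8)
  emit 'f', narrow to [1/4, 9/32)
Step 3: interval [1/4, 9/32), width = 9/32 - 1/4 = 1/32
  'f': [1/4 + 1/32*0/1, 1/4 + 1/32*1/4) = [1/4, 33/128)
  'd': [1/4 + 1/32*1/4, 1/4 + 1/32*3/8) = [33/128, 67/256)
  'c': [1/4 + 1/32*3/8, 1/4 + 1/32*3/4) = [67/256, 35/128)
  'e': [1/4 + 1/32*3/4, 1/4 + 1/32*1/1) = [35/128, 9/32) <- contains code 569/2048
  emit 'e', narrow to [35/128, 9/32)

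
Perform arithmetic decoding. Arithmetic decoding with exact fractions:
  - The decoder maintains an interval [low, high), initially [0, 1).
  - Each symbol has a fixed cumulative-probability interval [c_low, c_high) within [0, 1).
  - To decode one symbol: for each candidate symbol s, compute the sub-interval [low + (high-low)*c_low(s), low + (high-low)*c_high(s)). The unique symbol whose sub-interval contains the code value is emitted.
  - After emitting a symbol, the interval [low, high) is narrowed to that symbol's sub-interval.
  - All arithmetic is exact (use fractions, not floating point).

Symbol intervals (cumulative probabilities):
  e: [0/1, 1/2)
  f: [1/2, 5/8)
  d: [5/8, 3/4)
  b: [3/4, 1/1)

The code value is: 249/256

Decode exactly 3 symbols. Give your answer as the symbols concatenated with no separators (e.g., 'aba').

Step 1: interval [0/1, 1/1), width = 1/1 - 0/1 = 1/1
  'e': [0/1 + 1/1*0/1, 0/1 + 1/1*1/2) = [0/1, 1/2)
  'f': [0/1 + 1/1*1/2, 0/1 + 1/1*5/8) = [1/2, 5/8)
  'd': [0/1 + 1/1*5/8, 0/1 + 1/1*3/4) = [5/8, 3/4)
  'b': [0/1 + 1/1*3/4, 0/1 + 1/1*1/1) = [3/4, 1/1) <- contains code 249/256
  emit 'b', narrow to [3/4, 1/1)
Step 2: interval [3/4, 1/1), width = 1/1 - 3/4 = 1/4
  'e': [3/4 + 1/4*0/1, 3/4 + 1/4*1/2) = [3/4, 7/8)
  'f': [3/4 + 1/4*1/2, 3/4 + 1/4*5/8) = [7/8, 29/32)
  'd': [3/4 + 1/4*5/8, 3/4 + 1/4*3/4) = [29/32, 15/16)
  'b': [3/4 + 1/4*3/4, 3/4 + 1/4*1/1) = [15/16, 1/1) <- contains code 249/256
  emit 'b', narrow to [15/16, 1/1)
Step 3: interval [15/16, 1/1), width = 1/1 - 15/16 = 1/16
  'e': [15/16 + 1/16*0/1, 15/16 + 1/16*1/2) = [15/16, 31/32)
  'f': [15/16 + 1/16*1/2, 15/16 + 1/16*5/8) = [31/32, 125/128) <- contains code 249/256
  'd': [15/16 + 1/16*5/8, 15/16 + 1/16*3/4) = [125/128, 63/64)
  'b': [15/16 + 1/16*3/4, 15/16 + 1/16*1/1) = [63/64, 1/1)
  emit 'f', narrow to [31/32, 125/128)

Answer: bbf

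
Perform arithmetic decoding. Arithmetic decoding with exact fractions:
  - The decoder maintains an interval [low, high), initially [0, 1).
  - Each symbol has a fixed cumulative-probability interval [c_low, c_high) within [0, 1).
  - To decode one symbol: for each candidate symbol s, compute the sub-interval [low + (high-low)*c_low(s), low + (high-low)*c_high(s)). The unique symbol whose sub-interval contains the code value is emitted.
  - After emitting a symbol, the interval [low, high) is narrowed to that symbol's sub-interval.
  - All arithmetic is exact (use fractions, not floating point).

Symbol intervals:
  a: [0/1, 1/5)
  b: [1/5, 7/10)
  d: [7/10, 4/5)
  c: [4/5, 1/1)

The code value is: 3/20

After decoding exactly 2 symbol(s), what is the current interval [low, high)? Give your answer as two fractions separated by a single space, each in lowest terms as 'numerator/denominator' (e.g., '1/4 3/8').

Step 1: interval [0/1, 1/1), width = 1/1 - 0/1 = 1/1
  'a': [0/1 + 1/1*0/1, 0/1 + 1/1*1/5) = [0/1, 1/5) <- contains code 3/20
  'b': [0/1 + 1/1*1/5, 0/1 + 1/1*7/10) = [1/5, 7/10)
  'd': [0/1 + 1/1*7/10, 0/1 + 1/1*4/5) = [7/10, 4/5)
  'c': [0/1 + 1/1*4/5, 0/1 + 1/1*1/1) = [4/5, 1/1)
  emit 'a', narrow to [0/1, 1/5)
Step 2: interval [0/1, 1/5), width = 1/5 - 0/1 = 1/5
  'a': [0/1 + 1/5*0/1, 0/1 + 1/5*1/5) = [0/1, 1/25)
  'b': [0/1 + 1/5*1/5, 0/1 + 1/5*7/10) = [1/25, 7/50)
  'd': [0/1 + 1/5*7/10, 0/1 + 1/5*4/5) = [7/50, 4/25) <- contains code 3/20
  'c': [0/1 + 1/5*4/5, 0/1 + 1/5*1/1) = [4/25, 1/5)
  emit 'd', narrow to [7/50, 4/25)

Answer: 7/50 4/25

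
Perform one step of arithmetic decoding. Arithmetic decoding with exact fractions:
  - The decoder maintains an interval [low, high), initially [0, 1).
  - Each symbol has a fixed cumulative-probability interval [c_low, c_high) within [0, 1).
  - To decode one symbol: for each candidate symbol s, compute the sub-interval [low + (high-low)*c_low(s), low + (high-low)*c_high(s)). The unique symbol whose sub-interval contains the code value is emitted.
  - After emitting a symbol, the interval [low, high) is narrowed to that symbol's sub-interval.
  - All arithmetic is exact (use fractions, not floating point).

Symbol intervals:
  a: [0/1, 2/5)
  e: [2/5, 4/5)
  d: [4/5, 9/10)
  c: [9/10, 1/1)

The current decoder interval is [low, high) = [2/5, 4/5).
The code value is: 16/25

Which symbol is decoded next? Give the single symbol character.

Answer: e

Derivation:
Interval width = high − low = 4/5 − 2/5 = 2/5
Scaled code = (code − low) / width = (16/25 − 2/5) / 2/5 = 3/5
  a: [0/1, 2/5) 
  e: [2/5, 4/5) ← scaled code falls here ✓
  d: [4/5, 9/10) 
  c: [9/10, 1/1) 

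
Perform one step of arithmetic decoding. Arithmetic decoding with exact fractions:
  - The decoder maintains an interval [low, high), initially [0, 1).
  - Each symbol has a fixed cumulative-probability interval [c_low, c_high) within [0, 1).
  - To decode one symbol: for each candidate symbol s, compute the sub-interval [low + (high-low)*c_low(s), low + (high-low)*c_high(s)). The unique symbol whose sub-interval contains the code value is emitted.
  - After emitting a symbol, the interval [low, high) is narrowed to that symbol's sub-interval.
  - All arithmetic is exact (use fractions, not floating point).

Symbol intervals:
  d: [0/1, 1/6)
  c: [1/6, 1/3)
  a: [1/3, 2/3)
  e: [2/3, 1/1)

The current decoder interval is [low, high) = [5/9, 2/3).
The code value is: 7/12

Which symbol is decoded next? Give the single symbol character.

Interval width = high − low = 2/3 − 5/9 = 1/9
Scaled code = (code − low) / width = (7/12 − 5/9) / 1/9 = 1/4
  d: [0/1, 1/6) 
  c: [1/6, 1/3) ← scaled code falls here ✓
  a: [1/3, 2/3) 
  e: [2/3, 1/1) 

Answer: c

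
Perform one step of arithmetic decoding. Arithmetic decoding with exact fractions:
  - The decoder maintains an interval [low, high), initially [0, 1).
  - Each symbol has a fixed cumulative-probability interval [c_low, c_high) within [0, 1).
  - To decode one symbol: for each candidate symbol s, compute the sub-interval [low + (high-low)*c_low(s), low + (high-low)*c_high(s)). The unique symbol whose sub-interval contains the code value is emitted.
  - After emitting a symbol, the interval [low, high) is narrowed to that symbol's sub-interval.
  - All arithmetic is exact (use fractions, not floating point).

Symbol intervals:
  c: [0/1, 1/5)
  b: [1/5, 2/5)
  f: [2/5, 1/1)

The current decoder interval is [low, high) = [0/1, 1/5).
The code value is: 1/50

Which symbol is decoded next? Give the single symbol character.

Answer: c

Derivation:
Interval width = high − low = 1/5 − 0/1 = 1/5
Scaled code = (code − low) / width = (1/50 − 0/1) / 1/5 = 1/10
  c: [0/1, 1/5) ← scaled code falls here ✓
  b: [1/5, 2/5) 
  f: [2/5, 1/1) 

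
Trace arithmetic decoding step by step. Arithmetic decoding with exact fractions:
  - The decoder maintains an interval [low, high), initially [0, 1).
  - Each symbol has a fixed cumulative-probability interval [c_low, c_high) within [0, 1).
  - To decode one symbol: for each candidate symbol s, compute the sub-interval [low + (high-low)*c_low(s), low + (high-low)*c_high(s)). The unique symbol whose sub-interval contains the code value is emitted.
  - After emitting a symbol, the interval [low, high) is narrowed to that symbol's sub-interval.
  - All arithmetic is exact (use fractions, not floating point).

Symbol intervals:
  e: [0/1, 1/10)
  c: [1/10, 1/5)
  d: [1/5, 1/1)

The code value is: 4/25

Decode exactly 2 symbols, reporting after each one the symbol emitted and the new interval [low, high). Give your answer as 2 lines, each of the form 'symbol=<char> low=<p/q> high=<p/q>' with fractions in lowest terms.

Step 1: interval [0/1, 1/1), width = 1/1 - 0/1 = 1/1
  'e': [0/1 + 1/1*0/1, 0/1 + 1/1*1/10) = [0/1, 1/10)
  'c': [0/1 + 1/1*1/10, 0/1 + 1/1*1/5) = [1/10, 1/5) <- contains code 4/25
  'd': [0/1 + 1/1*1/5, 0/1 + 1/1*1/1) = [1/5, 1/1)
  emit 'c', narrow to [1/10, 1/5)
Step 2: interval [1/10, 1/5), width = 1/5 - 1/10 = 1/10
  'e': [1/10 + 1/10*0/1, 1/10 + 1/10*1/10) = [1/10, 11/100)
  'c': [1/10 + 1/10*1/10, 1/10 + 1/10*1/5) = [11/100, 3/25)
  'd': [1/10 + 1/10*1/5, 1/10 + 1/10*1/1) = [3/25, 1/5) <- contains code 4/25
  emit 'd', narrow to [3/25, 1/5)

Answer: symbol=c low=1/10 high=1/5
symbol=d low=3/25 high=1/5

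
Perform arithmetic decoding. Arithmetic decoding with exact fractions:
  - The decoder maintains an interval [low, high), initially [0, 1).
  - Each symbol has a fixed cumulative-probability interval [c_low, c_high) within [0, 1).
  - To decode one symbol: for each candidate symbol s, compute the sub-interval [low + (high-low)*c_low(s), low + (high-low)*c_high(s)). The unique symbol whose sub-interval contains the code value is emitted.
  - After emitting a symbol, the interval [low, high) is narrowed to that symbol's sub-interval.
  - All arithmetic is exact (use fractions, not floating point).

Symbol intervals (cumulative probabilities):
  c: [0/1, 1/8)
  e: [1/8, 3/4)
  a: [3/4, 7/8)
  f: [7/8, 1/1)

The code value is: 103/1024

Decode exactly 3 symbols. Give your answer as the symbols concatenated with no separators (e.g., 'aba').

Step 1: interval [0/1, 1/1), width = 1/1 - 0/1 = 1/1
  'c': [0/1 + 1/1*0/1, 0/1 + 1/1*1/8) = [0/1, 1/8) <- contains code 103/1024
  'e': [0/1 + 1/1*1/8, 0/1 + 1/1*3/4) = [1/8, 3/4)
  'a': [0/1 + 1/1*3/4, 0/1 + 1/1*7/8) = [3/4, 7/8)
  'f': [0/1 + 1/1*7/8, 0/1 + 1/1*1/1) = [7/8, 1/1)
  emit 'c', narrow to [0/1, 1/8)
Step 2: interval [0/1, 1/8), width = 1/8 - 0/1 = 1/8
  'c': [0/1 + 1/8*0/1, 0/1 + 1/8*1/8) = [0/1, 1/64)
  'e': [0/1 + 1/8*1/8, 0/1 + 1/8*3/4) = [1/64, 3/32)
  'a': [0/1 + 1/8*3/4, 0/1 + 1/8*7/8) = [3/32, 7/64) <- contains code 103/1024
  'f': [0/1 + 1/8*7/8, 0/1 + 1/8*1/1) = [7/64, 1/8)
  emit 'a', narrow to [3/32, 7/64)
Step 3: interval [3/32, 7/64), width = 7/64 - 3/32 = 1/64
  'c': [3/32 + 1/64*0/1, 3/32 + 1/64*1/8) = [3/32, 49/512)
  'e': [3/32 + 1/64*1/8, 3/32 + 1/64*3/4) = [49/512, 27/256) <- contains code 103/1024
  'a': [3/32 + 1/64*3/4, 3/32 + 1/64*7/8) = [27/256, 55/512)
  'f': [3/32 + 1/64*7/8, 3/32 + 1/64*1/1) = [55/512, 7/64)
  emit 'e', narrow to [49/512, 27/256)

Answer: cae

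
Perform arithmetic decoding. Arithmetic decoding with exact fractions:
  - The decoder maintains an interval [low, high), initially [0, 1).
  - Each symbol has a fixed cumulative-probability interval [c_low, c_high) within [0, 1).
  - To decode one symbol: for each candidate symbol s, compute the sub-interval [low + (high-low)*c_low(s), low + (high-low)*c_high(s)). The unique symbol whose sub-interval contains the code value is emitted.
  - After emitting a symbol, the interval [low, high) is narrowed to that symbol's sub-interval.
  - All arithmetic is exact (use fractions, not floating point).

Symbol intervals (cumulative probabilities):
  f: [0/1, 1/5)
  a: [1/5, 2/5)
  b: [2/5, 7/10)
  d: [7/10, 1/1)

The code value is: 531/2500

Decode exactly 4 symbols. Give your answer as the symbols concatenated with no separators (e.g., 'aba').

Answer: afab

Derivation:
Step 1: interval [0/1, 1/1), width = 1/1 - 0/1 = 1/1
  'f': [0/1 + 1/1*0/1, 0/1 + 1/1*1/5) = [0/1, 1/5)
  'a': [0/1 + 1/1*1/5, 0/1 + 1/1*2/5) = [1/5, 2/5) <- contains code 531/2500
  'b': [0/1 + 1/1*2/5, 0/1 + 1/1*7/10) = [2/5, 7/10)
  'd': [0/1 + 1/1*7/10, 0/1 + 1/1*1/1) = [7/10, 1/1)
  emit 'a', narrow to [1/5, 2/5)
Step 2: interval [1/5, 2/5), width = 2/5 - 1/5 = 1/5
  'f': [1/5 + 1/5*0/1, 1/5 + 1/5*1/5) = [1/5, 6/25) <- contains code 531/2500
  'a': [1/5 + 1/5*1/5, 1/5 + 1/5*2/5) = [6/25, 7/25)
  'b': [1/5 + 1/5*2/5, 1/5 + 1/5*7/10) = [7/25, 17/50)
  'd': [1/5 + 1/5*7/10, 1/5 + 1/5*1/1) = [17/50, 2/5)
  emit 'f', narrow to [1/5, 6/25)
Step 3: interval [1/5, 6/25), width = 6/25 - 1/5 = 1/25
  'f': [1/5 + 1/25*0/1, 1/5 + 1/25*1/5) = [1/5, 26/125)
  'a': [1/5 + 1/25*1/5, 1/5 + 1/25*2/5) = [26/125, 27/125) <- contains code 531/2500
  'b': [1/5 + 1/25*2/5, 1/5 + 1/25*7/10) = [27/125, 57/250)
  'd': [1/5 + 1/25*7/10, 1/5 + 1/25*1/1) = [57/250, 6/25)
  emit 'a', narrow to [26/125, 27/125)
Step 4: interval [26/125, 27/125), width = 27/125 - 26/125 = 1/125
  'f': [26/125 + 1/125*0/1, 26/125 + 1/125*1/5) = [26/125, 131/625)
  'a': [26/125 + 1/125*1/5, 26/125 + 1/125*2/5) = [131/625, 132/625)
  'b': [26/125 + 1/125*2/5, 26/125 + 1/125*7/10) = [132/625, 267/1250) <- contains code 531/2500
  'd': [26/125 + 1/125*7/10, 26/125 + 1/125*1/1) = [267/1250, 27/125)
  emit 'b', narrow to [132/625, 267/1250)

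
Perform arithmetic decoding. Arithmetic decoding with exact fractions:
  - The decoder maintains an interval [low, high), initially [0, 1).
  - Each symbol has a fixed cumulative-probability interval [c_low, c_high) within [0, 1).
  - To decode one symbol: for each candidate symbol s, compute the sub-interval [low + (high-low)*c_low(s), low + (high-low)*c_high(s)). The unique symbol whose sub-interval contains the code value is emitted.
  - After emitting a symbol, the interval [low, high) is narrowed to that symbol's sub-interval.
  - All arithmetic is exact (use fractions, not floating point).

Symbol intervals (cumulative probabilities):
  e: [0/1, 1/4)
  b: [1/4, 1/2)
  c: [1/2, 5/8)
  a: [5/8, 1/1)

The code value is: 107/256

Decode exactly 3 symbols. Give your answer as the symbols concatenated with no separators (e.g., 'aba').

Answer: bae

Derivation:
Step 1: interval [0/1, 1/1), width = 1/1 - 0/1 = 1/1
  'e': [0/1 + 1/1*0/1, 0/1 + 1/1*1/4) = [0/1, 1/4)
  'b': [0/1 + 1/1*1/4, 0/1 + 1/1*1/2) = [1/4, 1/2) <- contains code 107/256
  'c': [0/1 + 1/1*1/2, 0/1 + 1/1*5/8) = [1/2, 5/8)
  'a': [0/1 + 1/1*5/8, 0/1 + 1/1*1/1) = [5/8, 1/1)
  emit 'b', narrow to [1/4, 1/2)
Step 2: interval [1/4, 1/2), width = 1/2 - 1/4 = 1/4
  'e': [1/4 + 1/4*0/1, 1/4 + 1/4*1/4) = [1/4, 5/16)
  'b': [1/4 + 1/4*1/4, 1/4 + 1/4*1/2) = [5/16, 3/8)
  'c': [1/4 + 1/4*1/2, 1/4 + 1/4*5/8) = [3/8, 13/32)
  'a': [1/4 + 1/4*5/8, 1/4 + 1/4*1/1) = [13/32, 1/2) <- contains code 107/256
  emit 'a', narrow to [13/32, 1/2)
Step 3: interval [13/32, 1/2), width = 1/2 - 13/32 = 3/32
  'e': [13/32 + 3/32*0/1, 13/32 + 3/32*1/4) = [13/32, 55/128) <- contains code 107/256
  'b': [13/32 + 3/32*1/4, 13/32 + 3/32*1/2) = [55/128, 29/64)
  'c': [13/32 + 3/32*1/2, 13/32 + 3/32*5/8) = [29/64, 119/256)
  'a': [13/32 + 3/32*5/8, 13/32 + 3/32*1/1) = [119/256, 1/2)
  emit 'e', narrow to [13/32, 55/128)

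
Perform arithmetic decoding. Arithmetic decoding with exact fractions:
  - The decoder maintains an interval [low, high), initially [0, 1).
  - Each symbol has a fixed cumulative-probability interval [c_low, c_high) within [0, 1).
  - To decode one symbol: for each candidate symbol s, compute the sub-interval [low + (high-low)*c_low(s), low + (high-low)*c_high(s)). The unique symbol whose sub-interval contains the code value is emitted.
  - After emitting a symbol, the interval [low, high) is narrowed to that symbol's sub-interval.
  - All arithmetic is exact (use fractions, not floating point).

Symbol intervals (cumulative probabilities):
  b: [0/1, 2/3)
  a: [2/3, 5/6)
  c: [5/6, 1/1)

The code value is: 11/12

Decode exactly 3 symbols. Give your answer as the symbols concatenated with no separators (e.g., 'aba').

Answer: cba

Derivation:
Step 1: interval [0/1, 1/1), width = 1/1 - 0/1 = 1/1
  'b': [0/1 + 1/1*0/1, 0/1 + 1/1*2/3) = [0/1, 2/3)
  'a': [0/1 + 1/1*2/3, 0/1 + 1/1*5/6) = [2/3, 5/6)
  'c': [0/1 + 1/1*5/6, 0/1 + 1/1*1/1) = [5/6, 1/1) <- contains code 11/12
  emit 'c', narrow to [5/6, 1/1)
Step 2: interval [5/6, 1/1), width = 1/1 - 5/6 = 1/6
  'b': [5/6 + 1/6*0/1, 5/6 + 1/6*2/3) = [5/6, 17/18) <- contains code 11/12
  'a': [5/6 + 1/6*2/3, 5/6 + 1/6*5/6) = [17/18, 35/36)
  'c': [5/6 + 1/6*5/6, 5/6 + 1/6*1/1) = [35/36, 1/1)
  emit 'b', narrow to [5/6, 17/18)
Step 3: interval [5/6, 17/18), width = 17/18 - 5/6 = 1/9
  'b': [5/6 + 1/9*0/1, 5/6 + 1/9*2/3) = [5/6, 49/54)
  'a': [5/6 + 1/9*2/3, 5/6 + 1/9*5/6) = [49/54, 25/27) <- contains code 11/12
  'c': [5/6 + 1/9*5/6, 5/6 + 1/9*1/1) = [25/27, 17/18)
  emit 'a', narrow to [49/54, 25/27)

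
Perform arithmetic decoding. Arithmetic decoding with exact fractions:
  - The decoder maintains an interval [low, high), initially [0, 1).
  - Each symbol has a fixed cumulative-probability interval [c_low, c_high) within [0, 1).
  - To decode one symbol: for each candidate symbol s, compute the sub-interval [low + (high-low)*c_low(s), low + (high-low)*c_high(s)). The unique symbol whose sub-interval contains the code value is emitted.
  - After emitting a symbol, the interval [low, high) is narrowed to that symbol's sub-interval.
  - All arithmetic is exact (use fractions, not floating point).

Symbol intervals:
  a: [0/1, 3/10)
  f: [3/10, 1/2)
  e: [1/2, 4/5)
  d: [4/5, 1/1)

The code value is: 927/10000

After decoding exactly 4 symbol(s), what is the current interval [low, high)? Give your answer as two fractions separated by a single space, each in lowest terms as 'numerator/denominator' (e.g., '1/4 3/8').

Answer: 9/100 477/5000

Derivation:
Step 1: interval [0/1, 1/1), width = 1/1 - 0/1 = 1/1
  'a': [0/1 + 1/1*0/1, 0/1 + 1/1*3/10) = [0/1, 3/10) <- contains code 927/10000
  'f': [0/1 + 1/1*3/10, 0/1 + 1/1*1/2) = [3/10, 1/2)
  'e': [0/1 + 1/1*1/2, 0/1 + 1/1*4/5) = [1/2, 4/5)
  'd': [0/1 + 1/1*4/5, 0/1 + 1/1*1/1) = [4/5, 1/1)
  emit 'a', narrow to [0/1, 3/10)
Step 2: interval [0/1, 3/10), width = 3/10 - 0/1 = 3/10
  'a': [0/1 + 3/10*0/1, 0/1 + 3/10*3/10) = [0/1, 9/100)
  'f': [0/1 + 3/10*3/10, 0/1 + 3/10*1/2) = [9/100, 3/20) <- contains code 927/10000
  'e': [0/1 + 3/10*1/2, 0/1 + 3/10*4/5) = [3/20, 6/25)
  'd': [0/1 + 3/10*4/5, 0/1 + 3/10*1/1) = [6/25, 3/10)
  emit 'f', narrow to [9/100, 3/20)
Step 3: interval [9/100, 3/20), width = 3/20 - 9/100 = 3/50
  'a': [9/100 + 3/50*0/1, 9/100 + 3/50*3/10) = [9/100, 27/250) <- contains code 927/10000
  'f': [9/100 + 3/50*3/10, 9/100 + 3/50*1/2) = [27/250, 3/25)
  'e': [9/100 + 3/50*1/2, 9/100 + 3/50*4/5) = [3/25, 69/500)
  'd': [9/100 + 3/50*4/5, 9/100 + 3/50*1/1) = [69/500, 3/20)
  emit 'a', narrow to [9/100, 27/250)
Step 4: interval [9/100, 27/250), width = 27/250 - 9/100 = 9/500
  'a': [9/100 + 9/500*0/1, 9/100 + 9/500*3/10) = [9/100, 477/5000) <- contains code 927/10000
  'f': [9/100 + 9/500*3/10, 9/100 + 9/500*1/2) = [477/5000, 99/1000)
  'e': [9/100 + 9/500*1/2, 9/100 + 9/500*4/5) = [99/1000, 261/2500)
  'd': [9/100 + 9/500*4/5, 9/100 + 9/500*1/1) = [261/2500, 27/250)
  emit 'a', narrow to [9/100, 477/5000)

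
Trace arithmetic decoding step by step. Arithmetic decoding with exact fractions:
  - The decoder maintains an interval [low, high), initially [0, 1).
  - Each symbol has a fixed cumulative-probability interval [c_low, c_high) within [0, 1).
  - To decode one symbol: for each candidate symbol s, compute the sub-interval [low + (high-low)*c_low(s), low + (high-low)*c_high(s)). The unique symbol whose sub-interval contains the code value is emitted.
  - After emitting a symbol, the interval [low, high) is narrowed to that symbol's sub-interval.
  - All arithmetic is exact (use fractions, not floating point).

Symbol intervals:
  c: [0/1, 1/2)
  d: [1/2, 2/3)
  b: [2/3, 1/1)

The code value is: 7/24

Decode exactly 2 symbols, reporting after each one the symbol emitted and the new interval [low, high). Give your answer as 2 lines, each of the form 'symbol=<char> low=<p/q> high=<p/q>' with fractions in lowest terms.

Step 1: interval [0/1, 1/1), width = 1/1 - 0/1 = 1/1
  'c': [0/1 + 1/1*0/1, 0/1 + 1/1*1/2) = [0/1, 1/2) <- contains code 7/24
  'd': [0/1 + 1/1*1/2, 0/1 + 1/1*2/3) = [1/2, 2/3)
  'b': [0/1 + 1/1*2/3, 0/1 + 1/1*1/1) = [2/3, 1/1)
  emit 'c', narrow to [0/1, 1/2)
Step 2: interval [0/1, 1/2), width = 1/2 - 0/1 = 1/2
  'c': [0/1 + 1/2*0/1, 0/1 + 1/2*1/2) = [0/1, 1/4)
  'd': [0/1 + 1/2*1/2, 0/1 + 1/2*2/3) = [1/4, 1/3) <- contains code 7/24
  'b': [0/1 + 1/2*2/3, 0/1 + 1/2*1/1) = [1/3, 1/2)
  emit 'd', narrow to [1/4, 1/3)

Answer: symbol=c low=0/1 high=1/2
symbol=d low=1/4 high=1/3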